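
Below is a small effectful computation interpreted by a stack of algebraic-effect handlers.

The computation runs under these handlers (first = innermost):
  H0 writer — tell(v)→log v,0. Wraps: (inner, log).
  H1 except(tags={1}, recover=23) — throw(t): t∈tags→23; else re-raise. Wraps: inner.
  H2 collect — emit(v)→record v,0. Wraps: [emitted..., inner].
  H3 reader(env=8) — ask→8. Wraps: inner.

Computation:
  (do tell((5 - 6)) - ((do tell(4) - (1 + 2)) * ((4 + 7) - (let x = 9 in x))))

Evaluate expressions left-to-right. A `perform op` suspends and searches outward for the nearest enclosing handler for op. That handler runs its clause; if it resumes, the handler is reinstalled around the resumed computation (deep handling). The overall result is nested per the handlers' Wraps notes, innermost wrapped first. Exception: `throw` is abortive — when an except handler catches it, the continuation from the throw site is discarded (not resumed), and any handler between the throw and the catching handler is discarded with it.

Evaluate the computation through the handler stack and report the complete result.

Answer: [(6, (-1, 4))]

Step-by-step:
tell(-1) @ H0 ⇒ log+=-1
tell(4) @ H0 ⇒ log+=4
H0 returns (6, (-1, 4))
H1 returns (6, (-1, 4))
H2 returns [(6, (-1, 4))]
H3 returns [(6, (-1, 4))]
= [(6, (-1, 4))]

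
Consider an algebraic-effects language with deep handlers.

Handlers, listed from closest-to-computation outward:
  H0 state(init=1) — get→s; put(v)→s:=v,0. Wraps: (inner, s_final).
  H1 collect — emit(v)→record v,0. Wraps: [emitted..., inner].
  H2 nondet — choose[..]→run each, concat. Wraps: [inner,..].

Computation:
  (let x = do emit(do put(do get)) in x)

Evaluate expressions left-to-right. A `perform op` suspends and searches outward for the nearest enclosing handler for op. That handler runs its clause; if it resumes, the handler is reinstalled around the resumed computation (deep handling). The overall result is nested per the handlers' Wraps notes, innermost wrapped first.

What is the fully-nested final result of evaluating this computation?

Working:
get @ H0 ⇒ 1
put(1) @ H0 ⇒ s:=1
emit(0) @ H1 ⇒ out+=0
H0 returns (0, 1)
H1 returns [0, (0, 1)]
H2 returns [[0, (0, 1)]]
= [[0, (0, 1)]]

Answer: [[0, (0, 1)]]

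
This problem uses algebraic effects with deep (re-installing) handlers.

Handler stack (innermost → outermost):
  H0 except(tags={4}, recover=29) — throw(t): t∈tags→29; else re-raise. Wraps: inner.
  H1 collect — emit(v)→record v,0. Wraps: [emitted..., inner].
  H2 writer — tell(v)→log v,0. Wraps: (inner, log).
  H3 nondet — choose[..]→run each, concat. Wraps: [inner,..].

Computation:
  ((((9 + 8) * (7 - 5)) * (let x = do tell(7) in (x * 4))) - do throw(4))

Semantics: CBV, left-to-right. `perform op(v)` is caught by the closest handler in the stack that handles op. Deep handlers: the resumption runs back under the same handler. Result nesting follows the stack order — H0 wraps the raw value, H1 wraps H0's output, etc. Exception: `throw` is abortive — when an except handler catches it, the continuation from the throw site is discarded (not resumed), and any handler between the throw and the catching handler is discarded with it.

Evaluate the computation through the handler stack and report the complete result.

Step-by-step:
tell(7) @ H2 ⇒ log+=7
throw(4) @ H0 caught ⇒ 29
H1 returns [29]
H2 returns ([29], (7))
H3 returns [([29], (7))]
= [([29], (7))]

Answer: [([29], (7))]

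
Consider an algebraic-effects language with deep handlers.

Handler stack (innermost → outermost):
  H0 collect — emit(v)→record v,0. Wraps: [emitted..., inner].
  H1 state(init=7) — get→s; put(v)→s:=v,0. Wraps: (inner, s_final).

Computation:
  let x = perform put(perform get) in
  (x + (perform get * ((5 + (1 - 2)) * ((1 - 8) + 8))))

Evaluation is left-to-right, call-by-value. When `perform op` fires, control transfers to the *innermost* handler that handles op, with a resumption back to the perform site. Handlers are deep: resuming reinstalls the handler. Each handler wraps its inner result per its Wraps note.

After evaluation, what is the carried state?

Answer: 7

Working:
get @ H1 ⇒ 7
put(7) @ H1 ⇒ s:=7
get @ H1 ⇒ 7
H0 returns [28]
H1 returns ([28], 7)
= ([28], 7)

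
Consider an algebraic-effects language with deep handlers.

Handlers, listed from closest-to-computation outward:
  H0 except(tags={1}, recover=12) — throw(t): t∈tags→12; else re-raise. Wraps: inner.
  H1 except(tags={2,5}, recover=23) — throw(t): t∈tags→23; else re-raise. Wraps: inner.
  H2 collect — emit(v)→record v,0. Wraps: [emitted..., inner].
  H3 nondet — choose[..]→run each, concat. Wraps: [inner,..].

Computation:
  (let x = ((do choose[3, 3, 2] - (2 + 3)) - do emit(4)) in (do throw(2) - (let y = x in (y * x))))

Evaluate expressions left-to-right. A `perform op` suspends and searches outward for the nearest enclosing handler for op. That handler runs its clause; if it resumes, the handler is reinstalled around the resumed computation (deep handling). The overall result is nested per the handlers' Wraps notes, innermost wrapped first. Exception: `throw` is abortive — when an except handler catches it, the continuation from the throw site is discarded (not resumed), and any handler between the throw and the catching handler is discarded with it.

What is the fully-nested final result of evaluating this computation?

Answer: [[4, 23], [4, 23], [4, 23]]

Step-by-step:
choose[3, 3, 2] @ H3
  branch[0] choose=3:
    emit(4) @ H2 ⇒ out+=4
    throw(2) @ H0 re-raised
    throw(2) @ H1 caught ⇒ 23
    H2 returns [4, 23]
    H3 returns [[4, 23]]
  branch[1] choose=3:
    emit(4) @ H2 ⇒ out+=4
    throw(2) @ H0 re-raised
    throw(2) @ H1 caught ⇒ 23
    H2 returns [4, 23]
    H3 returns [[4, 23]]
  branch[2] choose=2:
    emit(4) @ H2 ⇒ out+=4
    throw(2) @ H0 re-raised
    throw(2) @ H1 caught ⇒ 23
    H2 returns [4, 23]
    H3 returns [[4, 23]]
= [[4, 23], [4, 23], [4, 23]]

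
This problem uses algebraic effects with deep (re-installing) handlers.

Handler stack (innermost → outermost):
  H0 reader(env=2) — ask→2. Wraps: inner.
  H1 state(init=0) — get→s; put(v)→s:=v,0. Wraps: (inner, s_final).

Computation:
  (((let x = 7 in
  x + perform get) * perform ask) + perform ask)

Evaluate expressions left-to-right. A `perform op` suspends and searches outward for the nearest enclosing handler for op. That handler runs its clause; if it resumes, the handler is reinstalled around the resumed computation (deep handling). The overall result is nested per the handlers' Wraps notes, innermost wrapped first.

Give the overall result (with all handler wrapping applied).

Evaluation trace:
get @ H1 ⇒ 0
ask @ H0 ⇒ 2
ask @ H0 ⇒ 2
H0 returns 16
H1 returns (16, 0)
= (16, 0)

Answer: (16, 0)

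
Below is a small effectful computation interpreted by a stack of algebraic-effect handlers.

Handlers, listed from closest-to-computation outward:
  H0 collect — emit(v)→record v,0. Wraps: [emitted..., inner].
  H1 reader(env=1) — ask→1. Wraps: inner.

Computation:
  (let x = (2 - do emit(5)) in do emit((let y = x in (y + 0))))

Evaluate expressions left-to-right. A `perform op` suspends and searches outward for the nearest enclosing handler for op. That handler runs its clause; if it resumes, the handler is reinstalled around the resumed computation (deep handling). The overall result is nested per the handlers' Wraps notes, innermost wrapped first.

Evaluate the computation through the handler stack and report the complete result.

Evaluation trace:
emit(5) @ H0 ⇒ out+=5
emit(2) @ H0 ⇒ out+=2
H0 returns [5, 2, 0]
H1 returns [5, 2, 0]
= [5, 2, 0]

Answer: [5, 2, 0]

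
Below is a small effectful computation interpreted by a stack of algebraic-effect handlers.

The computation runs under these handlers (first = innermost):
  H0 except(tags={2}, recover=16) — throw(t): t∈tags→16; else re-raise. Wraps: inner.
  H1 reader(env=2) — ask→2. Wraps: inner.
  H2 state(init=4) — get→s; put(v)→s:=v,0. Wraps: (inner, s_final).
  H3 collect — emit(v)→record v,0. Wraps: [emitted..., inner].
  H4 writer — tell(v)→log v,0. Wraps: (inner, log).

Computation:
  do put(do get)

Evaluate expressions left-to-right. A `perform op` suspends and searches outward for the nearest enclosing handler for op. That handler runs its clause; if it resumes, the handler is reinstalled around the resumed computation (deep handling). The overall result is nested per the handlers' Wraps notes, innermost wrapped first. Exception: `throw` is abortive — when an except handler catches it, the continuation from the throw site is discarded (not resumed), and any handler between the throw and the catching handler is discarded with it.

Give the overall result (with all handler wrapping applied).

Answer: ([(0, 4)], ())

Step-by-step:
get @ H2 ⇒ 4
put(4) @ H2 ⇒ s:=4
H0 returns 0
H1 returns 0
H2 returns (0, 4)
H3 returns [(0, 4)]
H4 returns ([(0, 4)], ())
= ([(0, 4)], ())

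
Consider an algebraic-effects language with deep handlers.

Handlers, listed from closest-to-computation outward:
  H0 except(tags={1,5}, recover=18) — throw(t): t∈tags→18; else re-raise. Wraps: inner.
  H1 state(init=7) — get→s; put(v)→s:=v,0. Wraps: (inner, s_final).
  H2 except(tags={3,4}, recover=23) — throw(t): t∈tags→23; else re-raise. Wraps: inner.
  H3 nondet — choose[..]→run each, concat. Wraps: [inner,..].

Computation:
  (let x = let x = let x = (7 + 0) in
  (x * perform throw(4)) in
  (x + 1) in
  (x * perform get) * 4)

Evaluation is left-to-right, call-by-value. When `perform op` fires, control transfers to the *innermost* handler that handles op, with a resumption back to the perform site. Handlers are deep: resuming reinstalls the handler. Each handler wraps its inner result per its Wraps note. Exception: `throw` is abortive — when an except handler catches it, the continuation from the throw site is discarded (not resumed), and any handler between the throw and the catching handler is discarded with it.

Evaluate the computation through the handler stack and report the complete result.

Answer: [23]

Working:
throw(4) @ H0 re-raised
throw(4) @ H2 caught ⇒ 23
H3 returns [23]
= [23]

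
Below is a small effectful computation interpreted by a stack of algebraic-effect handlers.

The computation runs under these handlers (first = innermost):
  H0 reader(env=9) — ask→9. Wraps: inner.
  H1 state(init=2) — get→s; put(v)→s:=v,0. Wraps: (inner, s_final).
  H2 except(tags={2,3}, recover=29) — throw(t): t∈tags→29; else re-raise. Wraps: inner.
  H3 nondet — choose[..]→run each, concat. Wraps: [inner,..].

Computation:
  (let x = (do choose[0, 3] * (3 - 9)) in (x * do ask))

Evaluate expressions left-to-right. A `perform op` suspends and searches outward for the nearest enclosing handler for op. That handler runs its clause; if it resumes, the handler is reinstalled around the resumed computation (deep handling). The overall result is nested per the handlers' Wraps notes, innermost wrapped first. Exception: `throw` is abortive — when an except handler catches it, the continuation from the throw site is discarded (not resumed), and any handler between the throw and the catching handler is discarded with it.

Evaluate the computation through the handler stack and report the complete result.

Evaluation trace:
choose[0, 3] @ H3
  branch[0] choose=0:
    ask @ H0 ⇒ 9
    H0 returns 0
    H1 returns (0, 2)
    H2 returns (0, 2)
    H3 returns [(0, 2)]
  branch[1] choose=3:
    ask @ H0 ⇒ 9
    H0 returns -162
    H1 returns (-162, 2)
    H2 returns (-162, 2)
    H3 returns [(-162, 2)]
= [(0, 2), (-162, 2)]

Answer: [(0, 2), (-162, 2)]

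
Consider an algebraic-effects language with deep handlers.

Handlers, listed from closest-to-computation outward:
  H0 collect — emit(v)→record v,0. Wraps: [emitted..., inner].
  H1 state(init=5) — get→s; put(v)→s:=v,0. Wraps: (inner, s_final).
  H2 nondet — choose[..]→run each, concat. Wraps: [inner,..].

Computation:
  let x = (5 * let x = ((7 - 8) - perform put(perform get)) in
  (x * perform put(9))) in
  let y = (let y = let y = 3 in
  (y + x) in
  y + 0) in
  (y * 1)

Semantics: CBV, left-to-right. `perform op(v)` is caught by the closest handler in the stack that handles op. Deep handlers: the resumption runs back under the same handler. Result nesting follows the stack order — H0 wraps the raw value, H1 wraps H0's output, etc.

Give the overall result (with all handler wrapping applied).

Working:
get @ H1 ⇒ 5
put(5) @ H1 ⇒ s:=5
put(9) @ H1 ⇒ s:=9
H0 returns [3]
H1 returns ([3], 9)
H2 returns [([3], 9)]
= [([3], 9)]

Answer: [([3], 9)]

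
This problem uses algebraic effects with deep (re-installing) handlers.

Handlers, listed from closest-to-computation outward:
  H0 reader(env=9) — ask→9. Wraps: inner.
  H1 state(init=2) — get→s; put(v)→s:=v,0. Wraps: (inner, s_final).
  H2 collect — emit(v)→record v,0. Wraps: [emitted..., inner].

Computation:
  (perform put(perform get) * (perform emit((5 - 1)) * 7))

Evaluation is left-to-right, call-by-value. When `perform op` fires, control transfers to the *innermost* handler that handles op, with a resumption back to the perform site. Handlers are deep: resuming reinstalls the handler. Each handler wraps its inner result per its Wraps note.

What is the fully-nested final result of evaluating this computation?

Working:
get @ H1 ⇒ 2
put(2) @ H1 ⇒ s:=2
emit(4) @ H2 ⇒ out+=4
H0 returns 0
H1 returns (0, 2)
H2 returns [4, (0, 2)]
= [4, (0, 2)]

Answer: [4, (0, 2)]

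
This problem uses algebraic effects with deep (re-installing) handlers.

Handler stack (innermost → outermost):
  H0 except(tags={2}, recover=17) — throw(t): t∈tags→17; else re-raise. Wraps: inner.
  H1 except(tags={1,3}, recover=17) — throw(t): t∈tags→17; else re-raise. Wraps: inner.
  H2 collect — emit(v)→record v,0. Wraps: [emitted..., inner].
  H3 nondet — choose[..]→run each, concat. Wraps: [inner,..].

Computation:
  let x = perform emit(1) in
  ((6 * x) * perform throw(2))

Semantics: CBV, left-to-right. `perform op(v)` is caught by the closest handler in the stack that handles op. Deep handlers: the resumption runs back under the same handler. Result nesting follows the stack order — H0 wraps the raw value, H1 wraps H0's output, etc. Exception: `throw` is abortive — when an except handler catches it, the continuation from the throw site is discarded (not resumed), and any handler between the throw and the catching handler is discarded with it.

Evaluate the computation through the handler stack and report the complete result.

Answer: [[1, 17]]

Working:
emit(1) @ H2 ⇒ out+=1
throw(2) @ H0 caught ⇒ 17
H1 returns 17
H2 returns [1, 17]
H3 returns [[1, 17]]
= [[1, 17]]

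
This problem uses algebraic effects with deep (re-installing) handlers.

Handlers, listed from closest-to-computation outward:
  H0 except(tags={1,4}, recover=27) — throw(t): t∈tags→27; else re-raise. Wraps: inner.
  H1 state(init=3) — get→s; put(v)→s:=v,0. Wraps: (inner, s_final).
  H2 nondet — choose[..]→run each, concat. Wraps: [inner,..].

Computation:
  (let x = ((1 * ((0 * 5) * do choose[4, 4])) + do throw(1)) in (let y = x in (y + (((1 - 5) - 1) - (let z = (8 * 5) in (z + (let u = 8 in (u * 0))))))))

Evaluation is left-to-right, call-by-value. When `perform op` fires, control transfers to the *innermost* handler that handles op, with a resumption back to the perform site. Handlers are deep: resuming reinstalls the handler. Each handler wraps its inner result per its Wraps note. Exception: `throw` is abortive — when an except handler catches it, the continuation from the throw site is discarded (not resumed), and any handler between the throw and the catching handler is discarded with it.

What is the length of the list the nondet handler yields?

Step-by-step:
choose[4, 4] @ H2
  branch[0] choose=4:
    throw(1) @ H0 caught ⇒ 27
    H1 returns (27, 3)
    H2 returns [(27, 3)]
  branch[1] choose=4:
    throw(1) @ H0 caught ⇒ 27
    H1 returns (27, 3)
    H2 returns [(27, 3)]
= [(27, 3), (27, 3)]

Answer: 2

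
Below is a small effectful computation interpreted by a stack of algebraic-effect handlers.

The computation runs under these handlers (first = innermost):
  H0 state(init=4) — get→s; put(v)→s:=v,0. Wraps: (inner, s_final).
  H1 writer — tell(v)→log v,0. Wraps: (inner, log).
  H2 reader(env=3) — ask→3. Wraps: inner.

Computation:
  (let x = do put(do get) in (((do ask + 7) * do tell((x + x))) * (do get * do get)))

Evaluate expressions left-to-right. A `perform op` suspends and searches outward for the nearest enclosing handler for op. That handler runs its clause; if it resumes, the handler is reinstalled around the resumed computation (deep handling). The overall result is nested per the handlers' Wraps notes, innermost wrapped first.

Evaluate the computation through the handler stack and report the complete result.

Step-by-step:
get @ H0 ⇒ 4
put(4) @ H0 ⇒ s:=4
ask @ H2 ⇒ 3
tell(0) @ H1 ⇒ log+=0
get @ H0 ⇒ 4
get @ H0 ⇒ 4
H0 returns (0, 4)
H1 returns ((0, 4), (0))
H2 returns ((0, 4), (0))
= ((0, 4), (0))

Answer: ((0, 4), (0))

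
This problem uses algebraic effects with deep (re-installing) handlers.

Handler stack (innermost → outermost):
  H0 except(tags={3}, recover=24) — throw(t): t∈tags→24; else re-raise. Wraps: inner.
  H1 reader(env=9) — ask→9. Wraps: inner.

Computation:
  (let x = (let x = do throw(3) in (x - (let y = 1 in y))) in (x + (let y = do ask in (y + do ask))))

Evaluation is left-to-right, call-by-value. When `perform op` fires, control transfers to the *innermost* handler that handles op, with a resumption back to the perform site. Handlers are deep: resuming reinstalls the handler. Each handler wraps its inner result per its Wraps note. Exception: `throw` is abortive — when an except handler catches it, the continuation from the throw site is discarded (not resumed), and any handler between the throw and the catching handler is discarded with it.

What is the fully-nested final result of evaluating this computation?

Evaluation trace:
throw(3) @ H0 caught ⇒ 24
H1 returns 24
= 24

Answer: 24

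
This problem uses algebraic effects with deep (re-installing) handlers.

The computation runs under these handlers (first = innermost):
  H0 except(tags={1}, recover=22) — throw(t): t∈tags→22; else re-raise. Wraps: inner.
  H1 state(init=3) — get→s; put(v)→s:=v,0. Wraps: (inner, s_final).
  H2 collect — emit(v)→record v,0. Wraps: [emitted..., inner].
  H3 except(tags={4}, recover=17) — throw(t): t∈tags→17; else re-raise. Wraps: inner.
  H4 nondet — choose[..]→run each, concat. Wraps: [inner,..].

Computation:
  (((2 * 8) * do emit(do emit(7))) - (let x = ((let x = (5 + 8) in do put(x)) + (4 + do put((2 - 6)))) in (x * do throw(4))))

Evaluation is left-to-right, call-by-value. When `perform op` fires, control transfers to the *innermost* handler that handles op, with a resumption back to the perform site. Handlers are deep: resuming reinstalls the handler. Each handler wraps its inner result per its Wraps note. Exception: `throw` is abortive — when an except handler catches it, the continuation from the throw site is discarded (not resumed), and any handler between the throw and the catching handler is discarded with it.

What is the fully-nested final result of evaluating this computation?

Evaluation trace:
emit(7) @ H2 ⇒ out+=7
emit(0) @ H2 ⇒ out+=0
put(13) @ H1 ⇒ s:=13
put(-4) @ H1 ⇒ s:=-4
throw(4) @ H0 re-raised
throw(4) @ H3 caught ⇒ 17
H4 returns [17]
= [17]

Answer: [17]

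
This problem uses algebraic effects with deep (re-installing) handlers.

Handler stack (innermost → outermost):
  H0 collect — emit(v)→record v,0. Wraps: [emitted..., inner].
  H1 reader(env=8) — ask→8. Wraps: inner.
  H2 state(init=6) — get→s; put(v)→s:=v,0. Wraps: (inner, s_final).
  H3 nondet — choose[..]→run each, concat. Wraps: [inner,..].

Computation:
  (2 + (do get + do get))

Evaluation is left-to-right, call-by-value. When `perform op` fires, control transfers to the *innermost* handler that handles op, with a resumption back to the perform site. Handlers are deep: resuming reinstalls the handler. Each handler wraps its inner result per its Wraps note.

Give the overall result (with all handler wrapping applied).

Step-by-step:
get @ H2 ⇒ 6
get @ H2 ⇒ 6
H0 returns [14]
H1 returns [14]
H2 returns ([14], 6)
H3 returns [([14], 6)]
= [([14], 6)]

Answer: [([14], 6)]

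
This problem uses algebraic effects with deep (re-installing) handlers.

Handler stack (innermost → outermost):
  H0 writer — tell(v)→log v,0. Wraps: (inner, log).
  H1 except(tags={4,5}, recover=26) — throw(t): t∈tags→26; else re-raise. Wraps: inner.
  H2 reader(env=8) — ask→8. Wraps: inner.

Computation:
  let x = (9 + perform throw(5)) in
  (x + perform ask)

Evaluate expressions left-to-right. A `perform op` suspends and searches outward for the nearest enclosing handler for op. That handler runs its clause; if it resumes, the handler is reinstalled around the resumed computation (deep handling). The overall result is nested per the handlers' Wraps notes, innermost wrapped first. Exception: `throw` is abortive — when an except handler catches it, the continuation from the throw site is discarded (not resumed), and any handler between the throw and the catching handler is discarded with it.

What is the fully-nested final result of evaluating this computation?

Step-by-step:
throw(5) @ H1 caught ⇒ 26
H2 returns 26
= 26

Answer: 26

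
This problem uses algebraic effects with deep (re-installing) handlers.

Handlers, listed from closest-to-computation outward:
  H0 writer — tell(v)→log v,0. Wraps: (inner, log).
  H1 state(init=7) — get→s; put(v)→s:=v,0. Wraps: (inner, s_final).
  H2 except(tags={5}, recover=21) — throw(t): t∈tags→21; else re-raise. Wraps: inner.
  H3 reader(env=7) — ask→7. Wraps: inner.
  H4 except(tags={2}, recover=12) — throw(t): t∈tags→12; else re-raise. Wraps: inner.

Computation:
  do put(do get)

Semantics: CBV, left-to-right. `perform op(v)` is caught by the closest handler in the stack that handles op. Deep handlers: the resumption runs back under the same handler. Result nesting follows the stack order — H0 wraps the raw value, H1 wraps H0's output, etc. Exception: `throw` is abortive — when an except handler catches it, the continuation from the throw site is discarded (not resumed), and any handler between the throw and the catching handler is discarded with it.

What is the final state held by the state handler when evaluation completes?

Step-by-step:
get @ H1 ⇒ 7
put(7) @ H1 ⇒ s:=7
H0 returns (0, ())
H1 returns ((0, ()), 7)
H2 returns ((0, ()), 7)
H3 returns ((0, ()), 7)
H4 returns ((0, ()), 7)
= ((0, ()), 7)

Answer: 7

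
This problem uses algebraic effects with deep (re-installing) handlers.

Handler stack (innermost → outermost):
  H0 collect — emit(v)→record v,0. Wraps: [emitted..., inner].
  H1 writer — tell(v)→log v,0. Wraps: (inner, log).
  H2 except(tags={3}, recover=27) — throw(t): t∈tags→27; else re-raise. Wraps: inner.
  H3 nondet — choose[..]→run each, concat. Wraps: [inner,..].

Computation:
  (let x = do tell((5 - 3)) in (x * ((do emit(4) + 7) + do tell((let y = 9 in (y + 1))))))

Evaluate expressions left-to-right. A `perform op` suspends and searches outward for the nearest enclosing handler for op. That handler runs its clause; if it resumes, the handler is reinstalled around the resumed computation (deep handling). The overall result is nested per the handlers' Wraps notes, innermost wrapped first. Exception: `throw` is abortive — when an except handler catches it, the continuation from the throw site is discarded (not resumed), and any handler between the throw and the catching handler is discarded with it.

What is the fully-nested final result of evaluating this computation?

Answer: [([4, 0], (2, 10))]

Working:
tell(2) @ H1 ⇒ log+=2
emit(4) @ H0 ⇒ out+=4
tell(10) @ H1 ⇒ log+=10
H0 returns [4, 0]
H1 returns ([4, 0], (2, 10))
H2 returns ([4, 0], (2, 10))
H3 returns [([4, 0], (2, 10))]
= [([4, 0], (2, 10))]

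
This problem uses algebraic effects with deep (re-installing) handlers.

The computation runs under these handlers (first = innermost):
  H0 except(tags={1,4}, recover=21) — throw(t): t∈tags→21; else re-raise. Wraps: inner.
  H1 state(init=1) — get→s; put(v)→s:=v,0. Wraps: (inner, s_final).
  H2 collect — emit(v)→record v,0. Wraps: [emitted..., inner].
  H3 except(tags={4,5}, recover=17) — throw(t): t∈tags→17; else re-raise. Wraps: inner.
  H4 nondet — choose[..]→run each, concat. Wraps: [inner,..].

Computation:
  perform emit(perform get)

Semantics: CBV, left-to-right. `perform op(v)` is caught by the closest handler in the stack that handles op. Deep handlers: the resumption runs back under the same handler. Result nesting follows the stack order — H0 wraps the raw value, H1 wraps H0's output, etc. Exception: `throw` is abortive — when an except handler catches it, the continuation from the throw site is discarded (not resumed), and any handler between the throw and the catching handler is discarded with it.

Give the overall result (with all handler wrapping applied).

Step-by-step:
get @ H1 ⇒ 1
emit(1) @ H2 ⇒ out+=1
H0 returns 0
H1 returns (0, 1)
H2 returns [1, (0, 1)]
H3 returns [1, (0, 1)]
H4 returns [[1, (0, 1)]]
= [[1, (0, 1)]]

Answer: [[1, (0, 1)]]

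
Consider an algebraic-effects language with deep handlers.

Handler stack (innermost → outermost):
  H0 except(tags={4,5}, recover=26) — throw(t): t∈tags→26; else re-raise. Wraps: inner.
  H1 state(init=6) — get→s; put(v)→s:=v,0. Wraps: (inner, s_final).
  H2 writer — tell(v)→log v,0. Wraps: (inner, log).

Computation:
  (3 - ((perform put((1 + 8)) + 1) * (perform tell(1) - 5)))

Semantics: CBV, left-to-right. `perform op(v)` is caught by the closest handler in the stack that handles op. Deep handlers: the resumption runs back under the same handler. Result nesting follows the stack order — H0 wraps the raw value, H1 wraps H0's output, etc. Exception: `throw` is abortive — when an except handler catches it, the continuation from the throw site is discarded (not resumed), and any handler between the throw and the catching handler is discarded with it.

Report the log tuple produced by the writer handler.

Answer: (1)

Evaluation trace:
put(9) @ H1 ⇒ s:=9
tell(1) @ H2 ⇒ log+=1
H0 returns 8
H1 returns (8, 9)
H2 returns ((8, 9), (1))
= ((8, 9), (1))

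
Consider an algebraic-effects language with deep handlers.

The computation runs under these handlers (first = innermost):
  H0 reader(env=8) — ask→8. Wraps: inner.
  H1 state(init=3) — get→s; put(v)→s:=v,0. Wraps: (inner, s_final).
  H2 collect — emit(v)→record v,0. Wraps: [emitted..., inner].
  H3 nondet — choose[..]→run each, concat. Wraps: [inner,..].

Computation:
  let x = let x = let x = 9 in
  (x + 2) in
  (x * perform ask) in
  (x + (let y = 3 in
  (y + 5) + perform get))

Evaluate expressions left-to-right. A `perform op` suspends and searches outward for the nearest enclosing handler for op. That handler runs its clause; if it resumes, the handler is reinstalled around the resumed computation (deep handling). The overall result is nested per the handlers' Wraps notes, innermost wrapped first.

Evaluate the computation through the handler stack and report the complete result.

Answer: [[(99, 3)]]

Working:
ask @ H0 ⇒ 8
get @ H1 ⇒ 3
H0 returns 99
H1 returns (99, 3)
H2 returns [(99, 3)]
H3 returns [[(99, 3)]]
= [[(99, 3)]]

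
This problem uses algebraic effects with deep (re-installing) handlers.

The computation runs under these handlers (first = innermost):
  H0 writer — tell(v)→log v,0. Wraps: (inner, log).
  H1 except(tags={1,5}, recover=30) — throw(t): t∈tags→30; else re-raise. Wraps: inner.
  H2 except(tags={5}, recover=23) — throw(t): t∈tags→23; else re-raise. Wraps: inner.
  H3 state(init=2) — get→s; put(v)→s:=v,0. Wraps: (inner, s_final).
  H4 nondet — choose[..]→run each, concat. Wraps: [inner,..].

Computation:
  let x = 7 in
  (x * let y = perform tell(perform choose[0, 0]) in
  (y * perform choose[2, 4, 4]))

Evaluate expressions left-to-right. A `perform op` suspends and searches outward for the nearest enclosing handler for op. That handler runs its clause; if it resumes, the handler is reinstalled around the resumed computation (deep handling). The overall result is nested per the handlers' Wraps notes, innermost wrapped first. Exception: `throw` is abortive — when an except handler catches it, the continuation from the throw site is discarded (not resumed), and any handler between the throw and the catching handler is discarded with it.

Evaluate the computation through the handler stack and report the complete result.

Answer: [((0, (0)), 2), ((0, (0)), 2), ((0, (0)), 2), ((0, (0)), 2), ((0, (0)), 2), ((0, (0)), 2)]

Step-by-step:
choose[0, 0] @ H4
  branch[0] choose=0:
    tell(0) @ H0 ⇒ log+=0
    choose[2, 4, 4] @ H4
      branch[0] choose=2:
        H0 returns (0, (0))
        H1 returns (0, (0))
        H2 returns (0, (0))
        H3 returns ((0, (0)), 2)
        H4 returns [((0, (0)), 2)]
      branch[1] choose=4:
        H0 returns (0, (0))
        H1 returns (0, (0))
        H2 returns (0, (0))
        H3 returns ((0, (0)), 2)
        H4 returns [((0, (0)), 2)]
      branch[2] choose=4:
        H0 returns (0, (0))
        H1 returns (0, (0))
        H2 returns (0, (0))
        H3 returns ((0, (0)), 2)
        H4 returns [((0, (0)), 2)]
  branch[1] choose=0:
    tell(0) @ H0 ⇒ log+=0
    choose[2, 4, 4] @ H4
      branch[0] choose=2:
        H0 returns (0, (0))
        H1 returns (0, (0))
        H2 returns (0, (0))
        H3 returns ((0, (0)), 2)
        H4 returns [((0, (0)), 2)]
      branch[1] choose=4:
        H0 returns (0, (0))
        H1 returns (0, (0))
        H2 returns (0, (0))
        H3 returns ((0, (0)), 2)
        H4 returns [((0, (0)), 2)]
      branch[2] choose=4:
        H0 returns (0, (0))
        H1 returns (0, (0))
        H2 returns (0, (0))
        H3 returns ((0, (0)), 2)
        H4 returns [((0, (0)), 2)]
= [((0, (0)), 2), ((0, (0)), 2), ((0, (0)), 2), ((0, (0)), 2), ((0, (0)), 2), ((0, (0)), 2)]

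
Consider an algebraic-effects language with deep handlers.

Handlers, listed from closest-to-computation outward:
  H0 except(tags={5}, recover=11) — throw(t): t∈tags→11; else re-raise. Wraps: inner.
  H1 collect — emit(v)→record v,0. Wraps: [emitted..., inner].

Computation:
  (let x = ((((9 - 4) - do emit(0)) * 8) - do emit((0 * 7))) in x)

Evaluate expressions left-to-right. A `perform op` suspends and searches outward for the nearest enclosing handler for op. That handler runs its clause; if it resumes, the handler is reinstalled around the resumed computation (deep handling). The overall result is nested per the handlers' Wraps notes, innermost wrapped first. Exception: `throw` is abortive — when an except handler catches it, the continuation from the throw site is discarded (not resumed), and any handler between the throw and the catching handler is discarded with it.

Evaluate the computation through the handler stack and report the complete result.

Step-by-step:
emit(0) @ H1 ⇒ out+=0
emit(0) @ H1 ⇒ out+=0
H0 returns 40
H1 returns [0, 0, 40]
= [0, 0, 40]

Answer: [0, 0, 40]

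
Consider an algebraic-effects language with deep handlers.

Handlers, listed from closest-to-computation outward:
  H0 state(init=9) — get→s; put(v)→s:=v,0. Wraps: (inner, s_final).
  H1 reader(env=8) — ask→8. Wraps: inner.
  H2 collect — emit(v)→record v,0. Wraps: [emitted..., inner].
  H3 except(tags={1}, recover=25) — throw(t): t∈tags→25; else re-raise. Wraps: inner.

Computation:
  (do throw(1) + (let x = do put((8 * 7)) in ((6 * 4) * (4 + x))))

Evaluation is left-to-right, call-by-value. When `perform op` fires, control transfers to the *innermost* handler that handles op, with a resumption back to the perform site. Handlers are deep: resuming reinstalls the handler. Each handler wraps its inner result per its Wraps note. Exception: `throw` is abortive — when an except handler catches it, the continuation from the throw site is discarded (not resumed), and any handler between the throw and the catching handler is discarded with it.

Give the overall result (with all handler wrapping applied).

Answer: 25

Evaluation trace:
throw(1) @ H3 caught ⇒ 25
= 25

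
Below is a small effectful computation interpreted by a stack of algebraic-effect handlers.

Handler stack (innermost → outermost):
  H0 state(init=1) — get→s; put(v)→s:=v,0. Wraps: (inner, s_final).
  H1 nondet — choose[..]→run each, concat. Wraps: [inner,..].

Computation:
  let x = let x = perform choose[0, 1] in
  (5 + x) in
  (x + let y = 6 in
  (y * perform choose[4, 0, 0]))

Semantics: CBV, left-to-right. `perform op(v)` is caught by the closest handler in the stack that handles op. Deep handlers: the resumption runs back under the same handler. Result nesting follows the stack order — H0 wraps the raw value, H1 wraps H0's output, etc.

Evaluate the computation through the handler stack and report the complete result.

Answer: [(29, 1), (5, 1), (5, 1), (30, 1), (6, 1), (6, 1)]

Working:
choose[0, 1] @ H1
  branch[0] choose=0:
    choose[4, 0, 0] @ H1
      branch[0] choose=4:
        H0 returns (29, 1)
        H1 returns [(29, 1)]
      branch[1] choose=0:
        H0 returns (5, 1)
        H1 returns [(5, 1)]
      branch[2] choose=0:
        H0 returns (5, 1)
        H1 returns [(5, 1)]
  branch[1] choose=1:
    choose[4, 0, 0] @ H1
      branch[0] choose=4:
        H0 returns (30, 1)
        H1 returns [(30, 1)]
      branch[1] choose=0:
        H0 returns (6, 1)
        H1 returns [(6, 1)]
      branch[2] choose=0:
        H0 returns (6, 1)
        H1 returns [(6, 1)]
= [(29, 1), (5, 1), (5, 1), (30, 1), (6, 1), (6, 1)]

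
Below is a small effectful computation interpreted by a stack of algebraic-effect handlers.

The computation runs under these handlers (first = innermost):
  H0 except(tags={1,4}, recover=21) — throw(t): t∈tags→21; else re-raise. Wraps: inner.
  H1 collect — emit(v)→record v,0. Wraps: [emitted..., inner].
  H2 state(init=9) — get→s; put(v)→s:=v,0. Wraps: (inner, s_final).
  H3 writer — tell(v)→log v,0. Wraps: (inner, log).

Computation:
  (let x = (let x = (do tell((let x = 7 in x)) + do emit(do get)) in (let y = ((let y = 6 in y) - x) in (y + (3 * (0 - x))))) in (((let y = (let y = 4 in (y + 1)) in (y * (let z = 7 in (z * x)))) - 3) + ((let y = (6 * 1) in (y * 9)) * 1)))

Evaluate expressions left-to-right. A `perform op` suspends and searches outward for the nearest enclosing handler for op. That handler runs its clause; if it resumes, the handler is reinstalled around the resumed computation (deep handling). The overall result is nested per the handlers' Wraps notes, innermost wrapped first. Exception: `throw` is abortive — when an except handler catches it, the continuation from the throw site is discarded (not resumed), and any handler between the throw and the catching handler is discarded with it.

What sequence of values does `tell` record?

Answer: (7)

Working:
tell(7) @ H3 ⇒ log+=7
get @ H2 ⇒ 9
emit(9) @ H1 ⇒ out+=9
H0 returns 261
H1 returns [9, 261]
H2 returns ([9, 261], 9)
H3 returns (([9, 261], 9), (7))
= (([9, 261], 9), (7))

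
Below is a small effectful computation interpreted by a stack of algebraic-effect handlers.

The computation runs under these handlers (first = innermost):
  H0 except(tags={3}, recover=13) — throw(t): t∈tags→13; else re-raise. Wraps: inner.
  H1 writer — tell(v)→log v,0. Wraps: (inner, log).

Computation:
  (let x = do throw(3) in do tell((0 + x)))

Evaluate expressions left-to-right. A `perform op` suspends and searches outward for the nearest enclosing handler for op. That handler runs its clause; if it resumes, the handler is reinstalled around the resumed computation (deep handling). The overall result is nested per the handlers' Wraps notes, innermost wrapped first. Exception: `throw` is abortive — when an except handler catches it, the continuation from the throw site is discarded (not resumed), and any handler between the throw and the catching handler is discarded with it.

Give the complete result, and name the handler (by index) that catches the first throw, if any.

Evaluation trace:
throw(3) @ H0 caught ⇒ 13
H1 returns (13, ())
= (13, ())

Answer: (13, ()) ; first throw caught by: H0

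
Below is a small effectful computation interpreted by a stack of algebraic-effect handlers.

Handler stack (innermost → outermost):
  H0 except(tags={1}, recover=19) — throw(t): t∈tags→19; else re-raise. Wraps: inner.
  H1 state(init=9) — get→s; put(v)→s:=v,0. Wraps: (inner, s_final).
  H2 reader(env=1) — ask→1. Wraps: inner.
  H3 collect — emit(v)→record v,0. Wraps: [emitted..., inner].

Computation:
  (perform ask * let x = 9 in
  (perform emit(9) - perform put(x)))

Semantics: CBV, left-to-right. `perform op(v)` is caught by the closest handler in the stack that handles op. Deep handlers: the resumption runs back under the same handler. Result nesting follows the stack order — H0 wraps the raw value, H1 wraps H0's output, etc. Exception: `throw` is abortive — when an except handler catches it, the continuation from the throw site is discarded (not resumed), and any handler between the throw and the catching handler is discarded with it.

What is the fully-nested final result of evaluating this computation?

Answer: [9, (0, 9)]

Working:
ask @ H2 ⇒ 1
emit(9) @ H3 ⇒ out+=9
put(9) @ H1 ⇒ s:=9
H0 returns 0
H1 returns (0, 9)
H2 returns (0, 9)
H3 returns [9, (0, 9)]
= [9, (0, 9)]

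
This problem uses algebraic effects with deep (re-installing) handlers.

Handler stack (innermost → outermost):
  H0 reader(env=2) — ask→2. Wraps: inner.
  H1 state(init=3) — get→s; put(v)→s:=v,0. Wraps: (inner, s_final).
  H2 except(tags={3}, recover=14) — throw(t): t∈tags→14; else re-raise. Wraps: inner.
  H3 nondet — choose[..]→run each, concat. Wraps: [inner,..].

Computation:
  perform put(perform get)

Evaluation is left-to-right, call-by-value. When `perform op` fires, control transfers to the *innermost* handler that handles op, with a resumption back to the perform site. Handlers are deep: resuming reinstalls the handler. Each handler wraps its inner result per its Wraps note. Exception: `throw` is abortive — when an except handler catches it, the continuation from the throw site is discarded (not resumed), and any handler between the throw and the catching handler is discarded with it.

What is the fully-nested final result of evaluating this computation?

Working:
get @ H1 ⇒ 3
put(3) @ H1 ⇒ s:=3
H0 returns 0
H1 returns (0, 3)
H2 returns (0, 3)
H3 returns [(0, 3)]
= [(0, 3)]

Answer: [(0, 3)]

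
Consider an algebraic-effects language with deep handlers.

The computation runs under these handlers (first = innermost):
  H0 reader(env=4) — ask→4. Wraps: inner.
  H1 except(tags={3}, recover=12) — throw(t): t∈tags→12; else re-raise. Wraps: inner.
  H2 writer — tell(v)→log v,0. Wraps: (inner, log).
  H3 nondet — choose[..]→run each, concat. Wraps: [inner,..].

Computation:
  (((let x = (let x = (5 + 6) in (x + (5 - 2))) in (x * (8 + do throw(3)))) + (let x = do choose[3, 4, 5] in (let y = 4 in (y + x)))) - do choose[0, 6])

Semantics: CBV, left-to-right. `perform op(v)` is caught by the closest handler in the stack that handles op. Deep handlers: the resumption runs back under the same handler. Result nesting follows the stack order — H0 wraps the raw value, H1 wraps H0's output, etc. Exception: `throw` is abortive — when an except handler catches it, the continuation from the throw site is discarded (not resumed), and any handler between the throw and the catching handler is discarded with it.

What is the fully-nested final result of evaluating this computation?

Working:
throw(3) @ H1 caught ⇒ 12
H2 returns (12, ())
H3 returns [(12, ())]
= [(12, ())]

Answer: [(12, ())]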